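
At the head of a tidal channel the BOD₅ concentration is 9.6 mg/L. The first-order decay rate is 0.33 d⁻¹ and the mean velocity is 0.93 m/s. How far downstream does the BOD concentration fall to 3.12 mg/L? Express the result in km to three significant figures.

274 km

From C = C₀·e^(−kt), t = ln(C₀/C)/k = ln(9.6/3.12)/0.33 = 1.124/0.33 = 3.406 d.
Distance = v·t = 0.93 m/s × 2.943e+05 s = 2.737e+05 m = 273.7 km.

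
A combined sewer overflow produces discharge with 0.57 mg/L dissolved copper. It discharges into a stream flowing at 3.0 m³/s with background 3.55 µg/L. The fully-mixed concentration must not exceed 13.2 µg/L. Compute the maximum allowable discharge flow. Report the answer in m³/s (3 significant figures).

3.55 µg/L = 0.00355 mg/L.
13.2 µg/L = 0.0132 mg/L.
Mass balance at complete mixing: C_std·(Q_w + Q_r) = Q_w·C_e + Q_r·C_b.
Rearranging, Q_w = Q_r·(C_std − C_b)/(C_e − C_std) = 3.0·(0.0132 − 0.00355) / (0.57 − 0.0132) = 0.05199 m³/s.

0.0520 m³/s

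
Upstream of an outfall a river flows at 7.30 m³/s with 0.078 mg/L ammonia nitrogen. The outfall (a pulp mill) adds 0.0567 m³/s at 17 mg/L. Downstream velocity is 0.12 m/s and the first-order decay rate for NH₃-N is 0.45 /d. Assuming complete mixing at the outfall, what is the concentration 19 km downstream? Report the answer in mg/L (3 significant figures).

After complete mixing, C₀ = (0.0567·17 + 7.3·0.078) / 7.357 = 0.2084 mg/L.
Travel time t = 1.9e+04 m / 0.12 m/s = 1.583e+05 s = 1.833 d.
C = 0.2084·exp(−0.45·1.833) = 0.2084·0.4384 = 0.09137 mg/L.

0.0914 mg/L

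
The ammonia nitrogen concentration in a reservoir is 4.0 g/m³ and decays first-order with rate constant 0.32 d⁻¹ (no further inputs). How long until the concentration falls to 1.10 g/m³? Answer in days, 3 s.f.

4.03 d

t = ln(C₀/C)/k = ln(4.0/1.10)/0.32 = 1.291/0.32 = 4.034 d.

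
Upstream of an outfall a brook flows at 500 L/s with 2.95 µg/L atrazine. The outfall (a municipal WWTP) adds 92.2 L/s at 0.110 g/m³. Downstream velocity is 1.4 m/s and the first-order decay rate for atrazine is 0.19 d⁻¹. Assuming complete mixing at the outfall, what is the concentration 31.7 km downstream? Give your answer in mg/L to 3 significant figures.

92.2 L/s = 0.0922 m³/s.
500 L/s = 0.5 m³/s.
2.95 µg/L = 0.00295 mg/L.
After complete mixing, C₀ = (0.0922·0.11 + 0.5·0.00295) / 0.5922 = 0.01962 mg/L.
Travel time t = 3.17e+04 m / 1.4 m/s = 2.264e+04 s = 0.2621 d.
C = 0.01962·exp(−0.19·0.2621) = 0.01962·0.9514 = 0.01866 mg/L.

0.0187 mg/L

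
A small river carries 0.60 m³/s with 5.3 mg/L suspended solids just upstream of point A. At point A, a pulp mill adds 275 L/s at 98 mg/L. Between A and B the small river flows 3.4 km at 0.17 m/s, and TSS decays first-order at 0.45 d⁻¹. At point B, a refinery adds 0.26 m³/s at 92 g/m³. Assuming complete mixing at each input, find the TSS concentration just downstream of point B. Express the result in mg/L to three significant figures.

275 L/s = 0.275 m³/s.
After input A: C = (0.6·5.3 + 0.275·98) / 0.875 = 34.43 mg/L.
Over the 3.4 km reach to input B (t = 2e+04 s = 0.2315 d), decay gives C = 34.43·exp(−0.45·0.2315) = 31.03 mg/L.
After input B: C = (0.875·31.03 + 0.26·92) / 1.135 = 45 mg/L.

45.0 mg/L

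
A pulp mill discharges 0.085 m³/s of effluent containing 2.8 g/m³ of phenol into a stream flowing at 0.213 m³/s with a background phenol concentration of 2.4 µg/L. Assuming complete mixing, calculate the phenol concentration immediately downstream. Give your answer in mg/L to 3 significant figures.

0.800 mg/L

2.4 µg/L = 0.0024 mg/L.
By mass balance at complete mixing, C = (0.085·2.8 + 0.213·0.0024) / (0.085 + 0.213) = 0.2385/0.298 = 0.8004 mg/L.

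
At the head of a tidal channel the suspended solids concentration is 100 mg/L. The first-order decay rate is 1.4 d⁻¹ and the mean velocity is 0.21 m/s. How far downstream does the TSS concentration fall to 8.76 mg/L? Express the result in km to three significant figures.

31.6 km

From C = C₀·e^(−kt), t = ln(C₀/C)/k = ln(100/8.76)/1.4 = 2.435/1.4 = 1.739 d.
Distance = v·t = 0.21 m/s × 1.503e+05 s = 3.156e+04 m = 31.56 km.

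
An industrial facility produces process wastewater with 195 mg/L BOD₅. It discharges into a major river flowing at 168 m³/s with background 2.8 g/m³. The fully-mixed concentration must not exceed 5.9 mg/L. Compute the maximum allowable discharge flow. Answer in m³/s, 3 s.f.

2.75 m³/s

Mass balance at complete mixing: C_std·(Q_w + Q_r) = Q_w·C_e + Q_r·C_b.
Rearranging, Q_w = Q_r·(C_std − C_b)/(C_e − C_std) = 168·(5.9 − 2.8) / (195 − 5.9) = 2.754 m³/s.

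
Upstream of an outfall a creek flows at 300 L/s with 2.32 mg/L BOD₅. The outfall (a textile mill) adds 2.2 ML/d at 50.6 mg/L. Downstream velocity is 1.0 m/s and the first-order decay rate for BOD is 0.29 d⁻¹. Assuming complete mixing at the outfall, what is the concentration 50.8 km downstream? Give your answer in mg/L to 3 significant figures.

5.14 mg/L

2.2 ML/d = 0.02546 m³/s.
300 L/s = 0.3 m³/s.
After complete mixing, C₀ = (0.02546·50.6 + 0.3·2.32) / 0.3255 = 6.097 mg/L.
Travel time t = 5.08e+04 m / 1.0 m/s = 5.08e+04 s = 0.588 d.
C = 6.097·exp(−0.29·0.588) = 6.097·0.8432 = 5.141 mg/L.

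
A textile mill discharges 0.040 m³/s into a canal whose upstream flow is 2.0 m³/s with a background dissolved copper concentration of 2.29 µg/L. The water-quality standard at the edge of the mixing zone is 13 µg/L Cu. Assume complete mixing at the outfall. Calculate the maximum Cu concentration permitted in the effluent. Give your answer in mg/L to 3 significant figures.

2.29 µg/L = 0.00229 mg/L.
13 µg/L = 0.013 mg/L.
Mass balance: 0.013·2.04 = 0.04·Cₑ + 2·0.00229.
Cₑ = (0.02652 − 0.00458) / 0.04 = 0.5485 mg/L.

0.548 mg/L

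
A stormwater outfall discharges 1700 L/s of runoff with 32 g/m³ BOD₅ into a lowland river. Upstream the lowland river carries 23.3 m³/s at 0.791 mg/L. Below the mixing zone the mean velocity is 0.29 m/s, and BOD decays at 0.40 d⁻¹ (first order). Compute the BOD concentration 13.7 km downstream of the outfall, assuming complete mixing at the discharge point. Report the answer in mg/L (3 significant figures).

1700 L/s = 1.7 m³/s.
After complete mixing, C₀ = (1.7·32 + 23.3·0.791) / 25 = 2.913 mg/L.
Travel time t = 1.37e+04 m / 0.29 m/s = 4.724e+04 s = 0.5468 d.
C = 2.913·exp(−0.40·0.5468) = 2.913·0.8036 = 2.341 mg/L.

2.34 mg/L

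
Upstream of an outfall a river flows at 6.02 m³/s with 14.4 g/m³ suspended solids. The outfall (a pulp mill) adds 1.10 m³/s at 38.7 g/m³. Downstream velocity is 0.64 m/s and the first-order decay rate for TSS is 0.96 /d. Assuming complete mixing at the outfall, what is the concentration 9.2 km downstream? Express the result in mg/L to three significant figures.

15.5 mg/L

After complete mixing, C₀ = (1.1·38.7 + 6.02·14.4) / 7.12 = 18.15 mg/L.
Travel time t = 9200 m / 0.64 m/s = 1.438e+04 s = 0.1664 d.
C = 18.15·exp(−0.96·0.1664) = 18.15·0.8524 = 15.47 mg/L.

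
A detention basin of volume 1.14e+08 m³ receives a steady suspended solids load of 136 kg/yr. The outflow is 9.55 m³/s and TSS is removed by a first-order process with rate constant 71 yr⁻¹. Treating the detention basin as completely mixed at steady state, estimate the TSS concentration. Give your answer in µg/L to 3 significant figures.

Outflow Q = 9.55 m³/s × 3.156e+07 s/yr = 3.014e+08 m³/yr.
Steady-state CSTR mass balance: W = Q·C + k·V·C, so C = W/(Q + kV).
Q + kV = 3.014e+08 + 71·1.14e+08 = 8.395e+09 m³/yr.
C = 136/8.395e+09 = 1.62e-08 kg/m³ = 1.62e-05 mg/L = 0.0162 µg/L.

0.0162 µg/L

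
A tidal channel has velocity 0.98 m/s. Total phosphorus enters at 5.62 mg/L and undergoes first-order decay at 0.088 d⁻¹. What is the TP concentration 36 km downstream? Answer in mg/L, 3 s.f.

Travel time t = 36 km / 0.98 m/s = 3.6e+04/0.98 = 3.673e+04 s = 0.4252 d.
First-order decay: C = 5.62·exp(−0.088·0.4252) = 5.62·0.9633 = 5.414 mg/L.

5.41 mg/L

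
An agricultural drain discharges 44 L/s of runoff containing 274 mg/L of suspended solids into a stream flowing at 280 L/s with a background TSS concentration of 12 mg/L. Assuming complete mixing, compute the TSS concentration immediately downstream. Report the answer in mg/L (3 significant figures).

44 L/s = 0.044 m³/s.
280 L/s = 0.28 m³/s.
Flow-weighted mixing gives C = (0.044·274 + 0.28·12) / (0.044 + 0.28) = 15.42/0.324 = 47.58 mg/L.

47.6 mg/L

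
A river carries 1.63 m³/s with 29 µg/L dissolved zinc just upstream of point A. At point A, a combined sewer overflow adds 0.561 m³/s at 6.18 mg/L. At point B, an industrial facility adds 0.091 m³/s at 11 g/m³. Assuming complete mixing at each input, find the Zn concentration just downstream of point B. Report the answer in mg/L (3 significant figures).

29 µg/L = 0.029 mg/L.
After input A: C = (1.63·0.029 + 0.561·6.18) / 2.191 = 1.604 mg/L.
After input B: C = (2.191·1.604 + 0.091·11) / 2.282 = 1.979 mg/L.

1.98 mg/L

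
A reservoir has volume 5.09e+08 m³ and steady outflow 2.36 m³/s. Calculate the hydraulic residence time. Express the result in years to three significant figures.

6.83 yr

Q = 2.36 m³/s × 3.156e+07 s/yr = 7.448e+07 m³/yr.
Hydraulic residence time τ = V/Q = 5.09e+08/7.448e+07 = 6.834 yr.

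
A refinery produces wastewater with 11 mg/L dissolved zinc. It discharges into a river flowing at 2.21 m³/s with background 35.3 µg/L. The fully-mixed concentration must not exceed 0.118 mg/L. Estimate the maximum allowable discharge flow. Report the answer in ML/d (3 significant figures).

35.3 µg/L = 0.0353 mg/L.
Mass balance at complete mixing: C_std·(Q_w + Q_r) = Q_w·C_e + Q_r·C_b.
Rearranging, Q_w = Q_r·(C_std − C_b)/(C_e − C_std) = 2.21·(0.118 − 0.0353) / (11 − 0.118) = 0.0168 m³/s.
= 1.451 ML/d.

1.45 ML/d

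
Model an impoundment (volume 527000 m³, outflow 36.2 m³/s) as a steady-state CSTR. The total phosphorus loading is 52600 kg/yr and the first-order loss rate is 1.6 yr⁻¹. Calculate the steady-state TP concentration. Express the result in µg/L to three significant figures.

46.0 µg/L

Outflow Q = 36.2 m³/s × 3.156e+07 s/yr = 1.142e+09 m³/yr.
Steady-state CSTR mass balance: W = Q·C + k·V·C, so C = W/(Q + kV).
Q + kV = 1.142e+09 + 1.6·527000 = 1.143e+09 m³/yr.
C = 52600/1.143e+09 = 4.601e-05 kg/m³ = 0.04601 mg/L = 46.01 µg/L.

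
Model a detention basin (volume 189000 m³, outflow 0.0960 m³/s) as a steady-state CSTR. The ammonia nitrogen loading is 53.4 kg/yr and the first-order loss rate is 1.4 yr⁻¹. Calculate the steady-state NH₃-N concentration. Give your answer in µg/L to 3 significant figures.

16.2 µg/L

Outflow Q = 0.0960 m³/s × 3.156e+07 s/yr = 3.03e+06 m³/yr.
Steady-state CSTR mass balance: W = Q·C + k·V·C, so C = W/(Q + kV).
Q + kV = 3.03e+06 + 1.4·189000 = 3.294e+06 m³/yr.
C = 53.4/3.294e+06 = 1.621e-05 kg/m³ = 0.01621 mg/L = 16.21 µg/L.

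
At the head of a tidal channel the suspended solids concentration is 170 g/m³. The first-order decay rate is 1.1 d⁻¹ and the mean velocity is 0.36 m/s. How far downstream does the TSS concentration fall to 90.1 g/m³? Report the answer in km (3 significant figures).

From C = C₀·e^(−kt), t = ln(C₀/C)/k = ln(170/90.1)/1.1 = 0.6349/1.1 = 0.5772 d.
Distance = v·t = 0.36 m/s × 4.987e+04 s = 1.795e+04 m = 17.95 km.

18.0 km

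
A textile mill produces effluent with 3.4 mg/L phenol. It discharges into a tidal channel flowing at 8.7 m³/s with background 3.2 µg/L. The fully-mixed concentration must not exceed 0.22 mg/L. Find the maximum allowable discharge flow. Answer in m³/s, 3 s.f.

0.593 m³/s

3.2 µg/L = 0.0032 mg/L.
Mass balance at complete mixing: C_std·(Q_w + Q_r) = Q_w·C_e + Q_r·C_b.
Rearranging, Q_w = Q_r·(C_std − C_b)/(C_e − C_std) = 8.7·(0.22 − 0.0032) / (3.4 − 0.22) = 0.5931 m³/s.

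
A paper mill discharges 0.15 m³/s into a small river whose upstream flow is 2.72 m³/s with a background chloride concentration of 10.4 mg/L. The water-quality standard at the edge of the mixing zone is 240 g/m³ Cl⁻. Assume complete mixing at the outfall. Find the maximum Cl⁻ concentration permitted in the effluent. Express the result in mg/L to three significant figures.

Mass balance: 240·2.87 = 0.15·Cₑ + 2.72·10.4.
Cₑ = (688.8 − 28.29) / 0.15 = 4403 mg/L.

4400 mg/L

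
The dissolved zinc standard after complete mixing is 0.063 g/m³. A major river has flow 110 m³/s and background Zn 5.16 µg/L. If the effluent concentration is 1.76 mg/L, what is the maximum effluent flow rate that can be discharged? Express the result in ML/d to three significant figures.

5.16 µg/L = 0.00516 mg/L.
Mass balance at complete mixing: C_std·(Q_w + Q_r) = Q_w·C_e + Q_r·C_b.
Rearranging, Q_w = Q_r·(C_std − C_b)/(C_e − C_std) = 110·(0.063 − 0.00516) / (1.76 − 0.063) = 3.749 m³/s.
= 323.9 ML/d.

324 ML/d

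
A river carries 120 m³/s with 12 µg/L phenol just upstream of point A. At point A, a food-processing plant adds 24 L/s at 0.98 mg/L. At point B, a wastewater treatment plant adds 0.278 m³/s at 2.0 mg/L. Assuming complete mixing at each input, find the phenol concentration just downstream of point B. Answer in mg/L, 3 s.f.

12 µg/L = 0.012 mg/L.
24 L/s = 0.024 m³/s.
After input A: C = (120·0.012 + 0.024·0.98) / 120 = 0.01219 mg/L.
After input B: C = (120·0.01219 + 0.278·2) / 120.3 = 0.01679 mg/L.

0.0168 mg/L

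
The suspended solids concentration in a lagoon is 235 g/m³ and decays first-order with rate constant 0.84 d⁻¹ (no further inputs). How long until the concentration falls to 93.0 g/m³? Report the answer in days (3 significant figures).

1.10 d

t = ln(C₀/C)/k = ln(235/93.0)/0.84 = 0.927/0.84 = 1.104 d.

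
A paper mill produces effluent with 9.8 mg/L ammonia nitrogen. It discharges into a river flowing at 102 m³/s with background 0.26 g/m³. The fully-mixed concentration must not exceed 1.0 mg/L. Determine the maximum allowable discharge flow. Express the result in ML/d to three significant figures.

741 ML/d

Mass balance at complete mixing: C_std·(Q_w + Q_r) = Q_w·C_e + Q_r·C_b.
Rearranging, Q_w = Q_r·(C_std − C_b)/(C_e − C_std) = 102·(1 − 0.26) / (9.8 − 1) = 8.577 m³/s.
= 741.1 ML/d.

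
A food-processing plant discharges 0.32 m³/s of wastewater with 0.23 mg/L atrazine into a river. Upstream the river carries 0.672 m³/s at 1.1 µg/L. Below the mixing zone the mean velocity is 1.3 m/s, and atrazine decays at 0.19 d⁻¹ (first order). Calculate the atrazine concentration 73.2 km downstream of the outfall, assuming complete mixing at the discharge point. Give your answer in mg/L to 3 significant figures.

0.0662 mg/L

1.1 µg/L = 0.0011 mg/L.
After complete mixing, C₀ = (0.32·0.23 + 0.672·0.0011) / 0.992 = 0.07494 mg/L.
Travel time t = 7.32e+04 m / 1.3 m/s = 5.631e+04 s = 0.6517 d.
C = 0.07494·exp(−0.19·0.6517) = 0.07494·0.8835 = 0.06621 mg/L.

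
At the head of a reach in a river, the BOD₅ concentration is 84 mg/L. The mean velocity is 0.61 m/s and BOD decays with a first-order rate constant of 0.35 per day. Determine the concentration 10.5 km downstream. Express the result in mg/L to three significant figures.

78.3 mg/L

Travel time t = 10.5 km / 0.61 m/s = 1.05e+04/0.61 = 1.721e+04 s = 0.1992 d.
First-order decay: C = 84·exp(−0.35·0.1992) = 84·0.9326 = 78.34 mg/L.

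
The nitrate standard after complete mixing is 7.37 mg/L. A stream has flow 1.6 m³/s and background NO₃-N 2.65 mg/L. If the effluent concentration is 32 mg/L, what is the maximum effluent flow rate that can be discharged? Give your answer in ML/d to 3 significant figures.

Mass balance at complete mixing: C_std·(Q_w + Q_r) = Q_w·C_e + Q_r·C_b.
Rearranging, Q_w = Q_r·(C_std − C_b)/(C_e − C_std) = 1.6·(7.37 − 2.65) / (32 − 7.37) = 0.3066 m³/s.
= 26.49 ML/d.

26.5 ML/d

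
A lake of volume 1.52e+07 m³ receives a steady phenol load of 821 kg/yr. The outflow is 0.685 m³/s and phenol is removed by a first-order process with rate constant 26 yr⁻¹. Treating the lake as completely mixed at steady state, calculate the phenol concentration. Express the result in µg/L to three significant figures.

Outflow Q = 0.685 m³/s × 3.156e+07 s/yr = 2.162e+07 m³/yr.
Steady-state CSTR mass balance: W = Q·C + k·V·C, so C = W/(Q + kV).
Q + kV = 2.162e+07 + 26·1.52e+07 = 4.168e+08 m³/yr.
C = 821/4.168e+08 = 1.97e-06 kg/m³ = 0.00197 mg/L = 1.97 µg/L.

1.97 µg/L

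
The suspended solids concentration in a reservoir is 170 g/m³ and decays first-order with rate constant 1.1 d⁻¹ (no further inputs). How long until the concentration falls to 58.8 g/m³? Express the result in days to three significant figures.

0.965 d

t = ln(C₀/C)/k = ln(170/58.8)/1.1 = 1.062/1.1 = 0.9651 d.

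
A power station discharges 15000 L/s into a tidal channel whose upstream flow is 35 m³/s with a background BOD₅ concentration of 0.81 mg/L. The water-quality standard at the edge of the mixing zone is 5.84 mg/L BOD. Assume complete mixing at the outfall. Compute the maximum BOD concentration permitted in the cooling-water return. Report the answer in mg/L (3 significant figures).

15000 L/s = 15 m³/s.
Mass balance: 5.84·50 = 15·Cₑ + 35·0.81.
Cₑ = (292 − 28.35) / 15 = 17.58 mg/L.

17.6 mg/L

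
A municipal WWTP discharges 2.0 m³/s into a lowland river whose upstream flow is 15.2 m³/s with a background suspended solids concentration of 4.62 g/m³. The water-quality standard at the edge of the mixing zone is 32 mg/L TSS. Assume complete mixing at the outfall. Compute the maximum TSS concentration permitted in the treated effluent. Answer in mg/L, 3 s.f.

240 mg/L

Mass balance: 32·17.2 = 2·Cₑ + 15.2·4.62.
Cₑ = (550.4 − 70.22) / 2 = 240.1 mg/L.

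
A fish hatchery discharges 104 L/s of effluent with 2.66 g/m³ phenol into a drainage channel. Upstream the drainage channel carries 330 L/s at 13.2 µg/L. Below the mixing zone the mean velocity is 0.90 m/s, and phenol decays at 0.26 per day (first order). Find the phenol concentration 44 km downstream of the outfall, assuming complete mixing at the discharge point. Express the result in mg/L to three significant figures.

0.559 mg/L

104 L/s = 0.104 m³/s.
330 L/s = 0.33 m³/s.
13.2 µg/L = 0.0132 mg/L.
After complete mixing, C₀ = (0.104·2.66 + 0.33·0.0132) / 0.434 = 0.6475 mg/L.
Travel time t = 4.4e+04 m / 0.90 m/s = 4.889e+04 s = 0.5658 d.
C = 0.6475·exp(−0.26·0.5658) = 0.6475·0.8632 = 0.5589 mg/L.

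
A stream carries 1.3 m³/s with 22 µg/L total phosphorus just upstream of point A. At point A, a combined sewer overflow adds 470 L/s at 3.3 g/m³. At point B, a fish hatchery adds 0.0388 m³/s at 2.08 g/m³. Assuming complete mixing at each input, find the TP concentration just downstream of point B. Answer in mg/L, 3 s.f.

22 µg/L = 0.022 mg/L.
470 L/s = 0.47 m³/s.
After input A: C = (1.3·0.022 + 0.47·3.3) / 1.77 = 0.8924 mg/L.
After input B: C = (1.77·0.8924 + 0.0388·2.08) / 1.809 = 0.9179 mg/L.

0.918 mg/L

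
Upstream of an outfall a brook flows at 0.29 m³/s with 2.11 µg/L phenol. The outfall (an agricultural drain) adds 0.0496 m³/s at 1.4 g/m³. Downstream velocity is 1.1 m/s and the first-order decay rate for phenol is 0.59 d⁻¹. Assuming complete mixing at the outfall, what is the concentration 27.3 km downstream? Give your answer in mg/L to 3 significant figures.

2.11 µg/L = 0.00211 mg/L.
After complete mixing, C₀ = (0.0496·1.4 + 0.29·0.00211) / 0.3396 = 0.2063 mg/L.
Travel time t = 2.73e+04 m / 1.1 m/s = 2.482e+04 s = 0.2872 d.
C = 0.2063·exp(−0.59·0.2872) = 0.2063·0.8441 = 0.1741 mg/L.

0.174 mg/L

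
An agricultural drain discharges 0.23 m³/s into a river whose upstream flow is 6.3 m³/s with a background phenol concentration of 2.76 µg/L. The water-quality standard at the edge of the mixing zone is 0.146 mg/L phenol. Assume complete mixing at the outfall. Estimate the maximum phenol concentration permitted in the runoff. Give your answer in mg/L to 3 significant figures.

2.76 µg/L = 0.00276 mg/L.
Mass balance: 0.146·6.53 = 0.23·Cₑ + 6.3·0.00276.
Cₑ = (0.9534 − 0.01739) / 0.23 = 4.07 mg/L.

4.07 mg/L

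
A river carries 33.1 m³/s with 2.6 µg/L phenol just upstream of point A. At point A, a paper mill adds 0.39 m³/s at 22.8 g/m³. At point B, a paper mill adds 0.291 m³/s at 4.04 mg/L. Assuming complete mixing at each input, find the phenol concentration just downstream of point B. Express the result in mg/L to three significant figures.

0.301 mg/L

2.6 µg/L = 0.0026 mg/L.
After input A: C = (33.1·0.0026 + 0.39·22.8) / 33.49 = 0.2681 mg/L.
After input B: C = (33.49·0.2681 + 0.291·4.04) / 33.78 = 0.3006 mg/L.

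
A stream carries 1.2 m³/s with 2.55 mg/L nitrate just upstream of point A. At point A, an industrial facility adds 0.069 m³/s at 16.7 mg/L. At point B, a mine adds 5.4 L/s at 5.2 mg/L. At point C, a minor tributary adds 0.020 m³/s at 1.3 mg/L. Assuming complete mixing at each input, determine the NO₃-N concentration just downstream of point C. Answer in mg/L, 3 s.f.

After input A: C = (1.2·2.55 + 0.069·16.7) / 1.269 = 3.319 mg/L.
5.4 L/s = 0.0054 m³/s.
After input B: C = (1.269·3.319 + 0.0054·5.2) / 1.274 = 3.327 mg/L.
After input C: C = (1.274·3.327 + 0.02·1.3) / 1.294 = 3.296 mg/L.

3.30 mg/L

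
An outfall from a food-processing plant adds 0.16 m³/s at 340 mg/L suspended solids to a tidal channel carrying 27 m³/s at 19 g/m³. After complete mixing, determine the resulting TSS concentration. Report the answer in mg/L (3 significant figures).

Conservation of mass across the mixing zone: C = (0.16·340 + 27·19) / (0.16 + 27) = 567.4/27.16 = 20.89 mg/L.

20.9 mg/L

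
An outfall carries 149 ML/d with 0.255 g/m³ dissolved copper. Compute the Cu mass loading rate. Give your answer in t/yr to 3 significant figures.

13.9 t/yr

149 ML/d = 1.725 m³/s.
Mass flux = Q·C = 1.725 m³/s × 0.255 g/m³ = 0.4398 g/s.
= 0.4398 g/s × 31.56 = 13.88 t/yr.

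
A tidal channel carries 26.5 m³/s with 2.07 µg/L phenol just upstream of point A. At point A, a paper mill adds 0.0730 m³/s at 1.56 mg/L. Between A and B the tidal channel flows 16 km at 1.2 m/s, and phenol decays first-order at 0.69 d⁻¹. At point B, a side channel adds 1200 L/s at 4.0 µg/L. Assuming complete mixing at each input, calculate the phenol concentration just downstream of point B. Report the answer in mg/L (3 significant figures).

0.00563 mg/L

2.07 µg/L = 0.00207 mg/L.
After input A: C = (26.5·0.00207 + 0.073·1.56) / 26.57 = 0.00635 mg/L.
Over the 16 km reach to input B (t = 1.333e+04 s = 0.1543 d), decay gives C = 0.00635·exp(−0.69·0.1543) = 0.005708 mg/L.
1200 L/s = 1.2 m³/s.
4.0 µg/L = 0.004 mg/L.
After input B: C = (26.57·0.005708 + 1.2·0.004) / 27.77 = 0.005635 mg/L.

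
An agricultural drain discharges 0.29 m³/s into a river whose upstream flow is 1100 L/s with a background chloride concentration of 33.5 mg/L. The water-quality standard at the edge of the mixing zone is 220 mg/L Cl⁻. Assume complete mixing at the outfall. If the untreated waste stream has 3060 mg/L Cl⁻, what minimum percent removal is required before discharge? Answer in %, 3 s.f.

1100 L/s = 1.1 m³/s.
Mass balance: 220·1.39 = 0.29·Cₑ + 1.1·33.5.
Cₑ = (305.8 − 36.85) / 0.29 = 927.4 mg/L.
Required removal = 1 − 927.4/3060 = 69.69 %.

69.7 %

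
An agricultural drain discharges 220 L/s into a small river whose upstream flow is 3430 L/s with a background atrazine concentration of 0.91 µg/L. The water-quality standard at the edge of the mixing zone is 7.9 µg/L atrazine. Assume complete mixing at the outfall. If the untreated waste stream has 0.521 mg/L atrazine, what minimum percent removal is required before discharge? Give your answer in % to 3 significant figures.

220 L/s = 0.22 m³/s.
3430 L/s = 3.43 m³/s.
0.91 µg/L = 0.00091 mg/L.
7.9 µg/L = 0.0079 mg/L.
Mass balance: 0.0079·3.65 = 0.22·Cₑ + 3.43·0.00091.
Cₑ = (0.02884 − 0.003121) / 0.22 = 0.1169 mg/L.
Required removal = 1 − 0.1169/0.521 = 77.57 %.

77.6 %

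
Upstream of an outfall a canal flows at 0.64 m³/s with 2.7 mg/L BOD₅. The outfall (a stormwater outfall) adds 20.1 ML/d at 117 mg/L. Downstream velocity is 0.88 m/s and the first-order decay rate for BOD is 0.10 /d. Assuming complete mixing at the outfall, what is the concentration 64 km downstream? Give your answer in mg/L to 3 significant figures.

20.1 ML/d = 0.2326 m³/s.
After complete mixing, C₀ = (0.2326·117 + 0.64·2.7) / 0.8726 = 33.17 mg/L.
Travel time t = 6.4e+04 m / 0.88 m/s = 7.273e+04 s = 0.8418 d.
C = 33.17·exp(−0.10·0.8418) = 33.17·0.9193 = 30.49 mg/L.

30.5 mg/L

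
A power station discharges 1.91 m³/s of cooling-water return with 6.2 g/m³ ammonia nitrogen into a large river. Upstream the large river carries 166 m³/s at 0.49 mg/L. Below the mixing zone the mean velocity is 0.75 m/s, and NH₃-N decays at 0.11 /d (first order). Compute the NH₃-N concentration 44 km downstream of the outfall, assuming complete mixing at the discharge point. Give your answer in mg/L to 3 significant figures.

0.515 mg/L

After complete mixing, C₀ = (1.91·6.2 + 166·0.49) / 167.9 = 0.555 mg/L.
Travel time t = 4.4e+04 m / 0.75 m/s = 5.867e+04 s = 0.679 d.
C = 0.555·exp(−0.11·0.679) = 0.555·0.928 = 0.515 mg/L.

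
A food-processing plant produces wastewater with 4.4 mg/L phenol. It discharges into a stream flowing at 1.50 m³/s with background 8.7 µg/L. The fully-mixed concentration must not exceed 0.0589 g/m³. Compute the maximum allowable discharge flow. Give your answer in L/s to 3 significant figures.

8.7 µg/L = 0.0087 mg/L.
Mass balance at complete mixing: C_std·(Q_w + Q_r) = Q_w·C_e + Q_r·C_b.
Rearranging, Q_w = Q_r·(C_std − C_b)/(C_e − C_std) = 1.50·(0.0589 − 0.0087) / (4.4 − 0.0589) = 0.01735 m³/s.
= 17.35 L/s.

17.3 L/s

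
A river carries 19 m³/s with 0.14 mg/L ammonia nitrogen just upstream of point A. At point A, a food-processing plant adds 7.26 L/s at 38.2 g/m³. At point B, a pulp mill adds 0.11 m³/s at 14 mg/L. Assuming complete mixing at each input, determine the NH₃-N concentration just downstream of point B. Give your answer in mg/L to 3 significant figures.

7.26 L/s = 0.00726 m³/s.
After input A: C = (19·0.14 + 0.00726·38.2) / 19.01 = 0.1545 mg/L.
After input B: C = (19.01·0.1545 + 0.11·14) / 19.12 = 0.2342 mg/L.

0.234 mg/L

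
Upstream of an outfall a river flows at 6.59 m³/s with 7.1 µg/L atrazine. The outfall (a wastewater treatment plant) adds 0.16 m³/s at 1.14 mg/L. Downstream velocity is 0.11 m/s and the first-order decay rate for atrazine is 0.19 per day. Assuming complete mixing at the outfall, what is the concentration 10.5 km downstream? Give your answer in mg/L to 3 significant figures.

0.0275 mg/L

7.1 µg/L = 0.0071 mg/L.
After complete mixing, C₀ = (0.16·1.14 + 6.59·0.0071) / 6.75 = 0.03395 mg/L.
Travel time t = 1.05e+04 m / 0.11 m/s = 9.545e+04 s = 1.105 d.
C = 0.03395·exp(−0.19·1.105) = 0.03395·0.8107 = 0.02752 mg/L.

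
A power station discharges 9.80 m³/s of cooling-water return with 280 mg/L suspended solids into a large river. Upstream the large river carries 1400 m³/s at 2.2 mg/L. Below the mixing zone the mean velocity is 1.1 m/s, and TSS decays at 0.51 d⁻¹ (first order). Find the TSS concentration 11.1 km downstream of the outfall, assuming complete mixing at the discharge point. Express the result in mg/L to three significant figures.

After complete mixing, C₀ = (9.8·280 + 1400·2.2) / 1410 = 4.131 mg/L.
Travel time t = 1.11e+04 m / 1.1 m/s = 1.009e+04 s = 0.1168 d.
C = 4.131·exp(−0.51·0.1168) = 4.131·0.9422 = 3.892 mg/L.

3.89 mg/L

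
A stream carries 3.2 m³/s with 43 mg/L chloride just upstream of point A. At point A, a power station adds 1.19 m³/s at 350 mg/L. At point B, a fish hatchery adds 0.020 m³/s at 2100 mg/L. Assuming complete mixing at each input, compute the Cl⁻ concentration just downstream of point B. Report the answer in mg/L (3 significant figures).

135 mg/L

After input A: C = (3.2·43 + 1.19·350) / 4.39 = 126.2 mg/L.
After input B: C = (4.39·126.2 + 0.02·2100) / 4.41 = 135.2 mg/L.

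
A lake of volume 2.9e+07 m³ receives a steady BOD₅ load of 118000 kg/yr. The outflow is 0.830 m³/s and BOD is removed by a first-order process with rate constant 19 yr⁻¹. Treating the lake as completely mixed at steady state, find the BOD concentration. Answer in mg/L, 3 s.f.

Outflow Q = 0.830 m³/s × 3.156e+07 s/yr = 2.619e+07 m³/yr.
Steady-state CSTR mass balance: W = Q·C + k·V·C, so C = W/(Q + kV).
Q + kV = 2.619e+07 + 19·2.9e+07 = 5.772e+08 m³/yr.
C = 118000/5.772e+08 = 0.0002044 kg/m³ = 0.2044 mg/L.

0.204 mg/L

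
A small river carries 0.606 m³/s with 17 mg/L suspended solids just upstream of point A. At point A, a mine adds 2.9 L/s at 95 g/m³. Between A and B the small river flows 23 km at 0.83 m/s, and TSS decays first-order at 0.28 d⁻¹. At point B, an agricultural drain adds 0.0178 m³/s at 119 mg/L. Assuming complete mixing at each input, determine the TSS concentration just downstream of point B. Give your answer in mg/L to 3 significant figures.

2.9 L/s = 0.0029 m³/s.
After input A: C = (0.606·17 + 0.0029·95) / 0.6089 = 17.37 mg/L.
Over the 23 km reach to input B (t = 2.771e+04 s = 0.3207 d), decay gives C = 17.37·exp(−0.28·0.3207) = 15.88 mg/L.
After input B: C = (0.6089·15.88 + 0.0178·119) / 0.6267 = 18.81 mg/L.

18.8 mg/L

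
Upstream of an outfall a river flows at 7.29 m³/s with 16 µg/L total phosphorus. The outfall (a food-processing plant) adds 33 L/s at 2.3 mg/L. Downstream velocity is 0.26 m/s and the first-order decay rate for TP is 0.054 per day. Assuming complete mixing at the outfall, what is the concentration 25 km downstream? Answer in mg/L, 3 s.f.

33 L/s = 0.033 m³/s.
16 µg/L = 0.016 mg/L.
After complete mixing, C₀ = (0.033·2.3 + 7.29·0.016) / 7.323 = 0.02629 mg/L.
Travel time t = 2.5e+04 m / 0.26 m/s = 9.615e+04 s = 1.113 d.
C = 0.02629·exp(−0.054·1.113) = 0.02629·0.9417 = 0.02476 mg/L.

0.0248 mg/L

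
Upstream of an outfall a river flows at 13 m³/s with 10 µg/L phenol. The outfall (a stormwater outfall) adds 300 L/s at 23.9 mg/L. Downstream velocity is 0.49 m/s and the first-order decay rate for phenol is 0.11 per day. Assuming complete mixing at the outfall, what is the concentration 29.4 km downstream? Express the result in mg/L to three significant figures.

300 L/s = 0.3 m³/s.
10 µg/L = 0.01 mg/L.
After complete mixing, C₀ = (0.3·23.9 + 13·0.01) / 13.3 = 0.5489 mg/L.
Travel time t = 2.94e+04 m / 0.49 m/s = 6e+04 s = 0.6944 d.
C = 0.5489·exp(−0.11·0.6944) = 0.5489·0.9265 = 0.5085 mg/L.

0.509 mg/L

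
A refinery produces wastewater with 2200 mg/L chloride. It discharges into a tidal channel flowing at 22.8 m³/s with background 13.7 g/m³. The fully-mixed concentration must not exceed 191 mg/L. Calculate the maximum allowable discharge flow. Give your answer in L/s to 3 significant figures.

2010 L/s

Mass balance at complete mixing: C_std·(Q_w + Q_r) = Q_w·C_e + Q_r·C_b.
Rearranging, Q_w = Q_r·(C_std − C_b)/(C_e − C_std) = 22.8·(191 − 13.7) / (2200 − 191) = 2.012 m³/s.
= 2012 L/s.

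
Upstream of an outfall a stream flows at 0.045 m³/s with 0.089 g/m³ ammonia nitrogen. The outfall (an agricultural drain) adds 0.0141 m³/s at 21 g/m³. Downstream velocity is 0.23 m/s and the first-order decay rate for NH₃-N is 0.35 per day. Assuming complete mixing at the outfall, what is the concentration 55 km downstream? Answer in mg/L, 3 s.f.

After complete mixing, C₀ = (0.0141·21 + 0.045·0.089) / 0.0591 = 5.078 mg/L.
Travel time t = 5.5e+04 m / 0.23 m/s = 2.391e+05 s = 2.768 d.
C = 5.078·exp(−0.35·2.768) = 5.078·0.3796 = 1.927 mg/L.

1.93 mg/L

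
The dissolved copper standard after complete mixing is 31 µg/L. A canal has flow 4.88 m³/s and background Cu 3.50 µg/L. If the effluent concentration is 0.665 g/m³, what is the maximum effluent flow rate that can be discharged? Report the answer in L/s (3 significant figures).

212 L/s

3.50 µg/L = 0.0035 mg/L.
31 µg/L = 0.031 mg/L.
Mass balance at complete mixing: C_std·(Q_w + Q_r) = Q_w·C_e + Q_r·C_b.
Rearranging, Q_w = Q_r·(C_std − C_b)/(C_e − C_std) = 4.88·(0.031 − 0.0035) / (0.665 − 0.031) = 0.2117 m³/s.
= 211.7 L/s.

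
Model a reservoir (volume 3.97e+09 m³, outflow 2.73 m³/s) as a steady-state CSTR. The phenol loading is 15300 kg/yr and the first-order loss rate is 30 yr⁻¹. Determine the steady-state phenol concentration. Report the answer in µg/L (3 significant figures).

Outflow Q = 2.73 m³/s × 3.156e+07 s/yr = 8.615e+07 m³/yr.
Steady-state CSTR mass balance: W = Q·C + k·V·C, so C = W/(Q + kV).
Q + kV = 8.615e+07 + 30·3.97e+09 = 1.192e+11 m³/yr.
C = 15300/1.192e+11 = 1.284e-07 kg/m³ = 0.0001284 mg/L = 0.1284 µg/L.

0.128 µg/L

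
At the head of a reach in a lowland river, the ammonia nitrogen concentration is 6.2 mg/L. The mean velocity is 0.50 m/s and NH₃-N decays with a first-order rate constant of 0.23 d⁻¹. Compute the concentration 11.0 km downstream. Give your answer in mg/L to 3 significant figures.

Travel time t = 11.0 km / 0.50 m/s = 1.1e+04/0.50 = 2.2e+04 s = 0.2546 d.
First-order decay: C = 6.2·exp(−0.23·0.2546) = 6.2·0.9431 = 5.847 mg/L.

5.85 mg/L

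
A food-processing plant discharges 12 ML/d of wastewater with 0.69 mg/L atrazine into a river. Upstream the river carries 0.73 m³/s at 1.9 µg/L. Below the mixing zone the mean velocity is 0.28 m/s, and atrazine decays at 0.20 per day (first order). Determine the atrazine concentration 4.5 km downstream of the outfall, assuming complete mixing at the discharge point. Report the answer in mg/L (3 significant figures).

12 ML/d = 0.1389 m³/s.
1.9 µg/L = 0.0019 mg/L.
After complete mixing, C₀ = (0.1389·0.69 + 0.73·0.0019) / 0.8689 = 0.1119 mg/L.
Travel time t = 4500 m / 0.28 m/s = 1.607e+04 s = 0.186 d.
C = 0.1119·exp(−0.20·0.186) = 0.1119·0.9635 = 0.1078 mg/L.

0.108 mg/L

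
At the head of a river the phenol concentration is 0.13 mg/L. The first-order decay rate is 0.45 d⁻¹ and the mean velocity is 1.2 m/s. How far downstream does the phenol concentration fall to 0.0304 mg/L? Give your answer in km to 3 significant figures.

From C = C₀·e^(−kt), t = ln(C₀/C)/k = ln(0.13/0.0304)/0.45 = 1.453/0.45 = 3.229 d.
Distance = v·t = 1.2 m/s × 2.79e+05 s = 3.348e+05 m = 334.8 km.

335 km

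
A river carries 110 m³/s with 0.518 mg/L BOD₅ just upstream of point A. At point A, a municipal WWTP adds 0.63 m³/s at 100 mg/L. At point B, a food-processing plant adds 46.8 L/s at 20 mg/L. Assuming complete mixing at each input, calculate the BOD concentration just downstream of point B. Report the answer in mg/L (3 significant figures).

After input A: C = (110·0.518 + 0.63·100) / 110.6 = 1.085 mg/L.
46.8 L/s = 0.0468 m³/s.
After input B: C = (110.6·1.085 + 0.0468·20) / 110.7 = 1.093 mg/L.

1.09 mg/L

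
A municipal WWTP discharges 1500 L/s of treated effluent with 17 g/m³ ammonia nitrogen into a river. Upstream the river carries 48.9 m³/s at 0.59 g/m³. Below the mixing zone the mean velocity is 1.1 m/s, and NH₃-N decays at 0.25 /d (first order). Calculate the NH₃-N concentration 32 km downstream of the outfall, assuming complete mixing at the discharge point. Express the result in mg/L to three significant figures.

0.991 mg/L

1500 L/s = 1.5 m³/s.
After complete mixing, C₀ = (1.5·17 + 48.9·0.59) / 50.4 = 1.078 mg/L.
Travel time t = 3.2e+04 m / 1.1 m/s = 2.909e+04 s = 0.3367 d.
C = 1.078·exp(−0.25·0.3367) = 1.078·0.9193 = 0.9913 mg/L.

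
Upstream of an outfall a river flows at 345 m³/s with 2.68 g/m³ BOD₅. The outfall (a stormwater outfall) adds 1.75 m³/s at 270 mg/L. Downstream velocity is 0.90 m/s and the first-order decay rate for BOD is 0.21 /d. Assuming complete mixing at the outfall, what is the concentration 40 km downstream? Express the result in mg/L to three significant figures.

After complete mixing, C₀ = (1.75·270 + 345·2.68) / 346.8 = 4.029 mg/L.
Travel time t = 4e+04 m / 0.90 m/s = 4.444e+04 s = 0.5144 d.
C = 4.029·exp(−0.21·0.5144) = 4.029·0.8976 = 3.617 mg/L.

3.62 mg/L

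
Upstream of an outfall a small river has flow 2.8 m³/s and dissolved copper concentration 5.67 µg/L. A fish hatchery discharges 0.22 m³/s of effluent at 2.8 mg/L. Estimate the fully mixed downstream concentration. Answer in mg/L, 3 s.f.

0.209 mg/L

5.67 µg/L = 0.00567 mg/L.
Flow-weighted mixing gives C = (0.22·2.8 + 2.8·0.00567) / (0.22 + 2.8) = 0.6319/3.02 = 0.2092 mg/L.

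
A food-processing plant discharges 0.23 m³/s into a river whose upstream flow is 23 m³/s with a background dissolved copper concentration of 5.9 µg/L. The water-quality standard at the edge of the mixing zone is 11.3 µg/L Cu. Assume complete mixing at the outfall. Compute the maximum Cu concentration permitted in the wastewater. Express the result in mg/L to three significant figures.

0.551 mg/L

5.9 µg/L = 0.0059 mg/L.
11.3 µg/L = 0.0113 mg/L.
Mass balance: 0.0113·23.23 = 0.23·Cₑ + 23·0.0059.
Cₑ = (0.2625 − 0.1357) / 0.23 = 0.5513 mg/L.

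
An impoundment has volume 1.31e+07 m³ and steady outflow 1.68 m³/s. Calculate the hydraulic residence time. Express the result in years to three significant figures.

Q = 1.68 m³/s × 3.156e+07 s/yr = 5.302e+07 m³/yr.
Hydraulic residence time τ = V/Q = 1.31e+07/5.302e+07 = 0.2471 yr.

0.247 yr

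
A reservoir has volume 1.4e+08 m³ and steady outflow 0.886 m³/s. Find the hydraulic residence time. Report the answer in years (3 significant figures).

Q = 0.886 m³/s × 3.156e+07 s/yr = 2.796e+07 m³/yr.
Hydraulic residence time τ = V/Q = 1.4e+08/2.796e+07 = 5.007 yr.

5.01 yr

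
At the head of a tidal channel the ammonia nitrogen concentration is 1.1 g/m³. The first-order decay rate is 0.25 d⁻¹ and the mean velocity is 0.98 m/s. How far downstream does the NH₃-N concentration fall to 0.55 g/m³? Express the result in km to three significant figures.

From C = C₀·e^(−kt), t = ln(C₀/C)/k = ln(1.1/0.55)/0.25 = 0.6931/0.25 = 2.773 d.
Distance = v·t = 0.98 m/s × 2.396e+05 s = 2.348e+05 m = 234.8 km.

235 km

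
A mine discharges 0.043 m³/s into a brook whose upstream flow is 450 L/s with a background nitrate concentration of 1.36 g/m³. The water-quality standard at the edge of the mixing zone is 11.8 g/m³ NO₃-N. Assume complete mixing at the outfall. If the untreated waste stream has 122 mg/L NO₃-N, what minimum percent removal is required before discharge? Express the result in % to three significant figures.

0.774 %

450 L/s = 0.45 m³/s.
Mass balance: 11.8·0.493 = 0.043·Cₑ + 0.45·1.36.
Cₑ = (5.817 − 0.612) / 0.043 = 121.1 mg/L.
Required removal = 1 − 121.1/122 = 0.7739 %.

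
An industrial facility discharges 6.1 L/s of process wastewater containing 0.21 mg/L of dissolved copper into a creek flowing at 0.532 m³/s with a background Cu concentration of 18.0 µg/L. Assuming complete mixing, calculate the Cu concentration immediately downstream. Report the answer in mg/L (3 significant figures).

0.0202 mg/L

6.1 L/s = 0.0061 m³/s.
18.0 µg/L = 0.018 mg/L.
Flow-weighted mixing gives C = (0.0061·0.21 + 0.532·0.018) / (0.0061 + 0.532) = 0.01086/0.5381 = 0.02018 mg/L.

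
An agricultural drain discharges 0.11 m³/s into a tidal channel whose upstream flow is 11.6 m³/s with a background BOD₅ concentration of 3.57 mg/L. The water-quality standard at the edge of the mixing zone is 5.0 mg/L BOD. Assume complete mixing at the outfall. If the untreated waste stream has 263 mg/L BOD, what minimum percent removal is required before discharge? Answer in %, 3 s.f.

40.8 %

Mass balance: 5·11.71 = 0.11·Cₑ + 11.6·3.57.
Cₑ = (58.55 − 41.41) / 0.11 = 155.8 mg/L.
Required removal = 1 − 155.8/263 = 40.76 %.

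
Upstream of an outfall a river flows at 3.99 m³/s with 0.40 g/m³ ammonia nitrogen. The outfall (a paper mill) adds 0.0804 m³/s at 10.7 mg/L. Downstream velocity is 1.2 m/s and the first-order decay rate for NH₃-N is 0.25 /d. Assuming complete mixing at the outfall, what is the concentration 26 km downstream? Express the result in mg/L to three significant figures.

After complete mixing, C₀ = (0.0804·10.7 + 3.99·0.4) / 4.07 = 0.6034 mg/L.
Travel time t = 2.6e+04 m / 1.2 m/s = 2.167e+04 s = 0.2508 d.
C = 0.6034·exp(−0.25·0.2508) = 0.6034·0.9392 = 0.5668 mg/L.

0.567 mg/L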